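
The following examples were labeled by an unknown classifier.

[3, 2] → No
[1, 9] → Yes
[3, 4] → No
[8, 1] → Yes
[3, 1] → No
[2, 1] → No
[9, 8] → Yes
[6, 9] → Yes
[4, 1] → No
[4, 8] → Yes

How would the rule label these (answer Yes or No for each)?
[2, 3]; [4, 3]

No, No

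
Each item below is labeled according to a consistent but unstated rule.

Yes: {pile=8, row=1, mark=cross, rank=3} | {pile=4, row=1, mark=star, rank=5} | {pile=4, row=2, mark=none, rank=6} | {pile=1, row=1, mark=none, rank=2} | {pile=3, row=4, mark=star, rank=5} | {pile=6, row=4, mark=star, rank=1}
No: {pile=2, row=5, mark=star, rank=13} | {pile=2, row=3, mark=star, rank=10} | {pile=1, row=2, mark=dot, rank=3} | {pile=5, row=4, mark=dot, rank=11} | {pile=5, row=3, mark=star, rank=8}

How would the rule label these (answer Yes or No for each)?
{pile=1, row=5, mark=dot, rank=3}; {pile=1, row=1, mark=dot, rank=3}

No, No

The rule appears to be: mark is not dot AND rank ≤ 6.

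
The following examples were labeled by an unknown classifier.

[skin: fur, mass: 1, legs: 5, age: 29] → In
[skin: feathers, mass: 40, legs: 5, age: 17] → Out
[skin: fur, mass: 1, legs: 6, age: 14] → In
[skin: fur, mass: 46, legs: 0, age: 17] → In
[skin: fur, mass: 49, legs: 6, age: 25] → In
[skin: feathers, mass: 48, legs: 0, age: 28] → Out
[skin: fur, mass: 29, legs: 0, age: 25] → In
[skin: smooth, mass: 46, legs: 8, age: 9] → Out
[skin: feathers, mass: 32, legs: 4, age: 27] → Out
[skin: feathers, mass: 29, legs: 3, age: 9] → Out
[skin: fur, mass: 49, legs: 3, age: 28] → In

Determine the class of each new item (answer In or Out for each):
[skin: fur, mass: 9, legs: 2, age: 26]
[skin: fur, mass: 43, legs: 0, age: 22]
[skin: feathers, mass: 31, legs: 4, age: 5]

In, In, Out

The rule appears to be: skin is fur.
In: [skin: fur, mass: 9, legs: 2, age: 26], since skin is fur. In: [skin: fur, mass: 43, legs: 0, age: 22], since skin is fur. Out: [skin: feathers, mass: 31, legs: 4, age: 5], since skin is feathers.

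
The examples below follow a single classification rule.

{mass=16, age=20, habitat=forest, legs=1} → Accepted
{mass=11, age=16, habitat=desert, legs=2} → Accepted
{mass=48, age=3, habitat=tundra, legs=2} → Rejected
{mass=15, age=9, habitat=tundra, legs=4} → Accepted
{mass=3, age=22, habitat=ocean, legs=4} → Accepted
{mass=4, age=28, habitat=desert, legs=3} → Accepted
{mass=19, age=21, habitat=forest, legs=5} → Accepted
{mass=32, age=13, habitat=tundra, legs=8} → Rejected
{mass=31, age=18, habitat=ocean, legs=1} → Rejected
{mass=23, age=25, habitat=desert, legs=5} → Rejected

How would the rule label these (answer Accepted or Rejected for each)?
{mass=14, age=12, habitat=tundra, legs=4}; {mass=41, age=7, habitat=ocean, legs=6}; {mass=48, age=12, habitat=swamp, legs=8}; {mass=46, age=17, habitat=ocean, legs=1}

Accepted, Rejected, Rejected, Rejected

A rule that fits every label: mass ≤ 19 — true of each 'Accepted' example, false of each 'Rejected' one.
{mass=14, age=12, habitat=tundra, legs=4} → mass = 14 → Accepted.
{mass=41, age=7, habitat=ocean, legs=6} → mass = 41 → Rejected.
{mass=48, age=12, habitat=swamp, legs=8} → mass = 48 → Rejected.
{mass=46, age=17, habitat=ocean, legs=1} → mass = 46 → Rejected.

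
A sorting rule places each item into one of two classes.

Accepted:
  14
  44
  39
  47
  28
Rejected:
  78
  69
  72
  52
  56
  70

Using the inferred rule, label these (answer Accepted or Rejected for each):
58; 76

The common property of the 'Accepted' items is: at most 47. No 'Rejected' item has it.
58: 58 > 47 — fails this test, so Rejected.
76: 76 > 47 — fails this test, so Rejected.

Rejected, Rejected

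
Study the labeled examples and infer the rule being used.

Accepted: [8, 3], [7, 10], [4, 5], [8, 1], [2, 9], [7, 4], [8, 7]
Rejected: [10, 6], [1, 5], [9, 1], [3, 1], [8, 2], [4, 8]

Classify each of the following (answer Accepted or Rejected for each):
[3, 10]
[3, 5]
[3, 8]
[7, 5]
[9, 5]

Accepted, Rejected, Accepted, Rejected, Rejected

The simplest hypothesis consistent with all the labels is: sum is odd.
[3, 10]: 3+10 = 13, satisfies this → Accepted.
[3, 5]: 3+5 = 8, lacks this property → Rejected.
[3, 8]: 3+8 = 11, satisfies this → Accepted.
[7, 5]: 7+5 = 12, lacks this property → Rejected.
[9, 5]: 9+5 = 14, lacks this property → Rejected.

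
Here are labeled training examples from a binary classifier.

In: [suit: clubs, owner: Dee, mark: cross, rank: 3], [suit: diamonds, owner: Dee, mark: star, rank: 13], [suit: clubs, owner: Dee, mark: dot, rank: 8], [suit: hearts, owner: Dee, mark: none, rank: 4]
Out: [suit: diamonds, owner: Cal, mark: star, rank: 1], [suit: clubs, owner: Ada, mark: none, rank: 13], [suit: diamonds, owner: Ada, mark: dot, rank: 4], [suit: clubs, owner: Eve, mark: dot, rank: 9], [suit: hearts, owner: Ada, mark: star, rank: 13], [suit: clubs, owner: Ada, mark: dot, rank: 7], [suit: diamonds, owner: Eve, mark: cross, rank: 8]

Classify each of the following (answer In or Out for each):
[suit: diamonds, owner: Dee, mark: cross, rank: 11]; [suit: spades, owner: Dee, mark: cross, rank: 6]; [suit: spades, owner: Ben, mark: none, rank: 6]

All 'In' examples share one property — owner is Dee — and every 'Out' example lacks it.

In, In, Out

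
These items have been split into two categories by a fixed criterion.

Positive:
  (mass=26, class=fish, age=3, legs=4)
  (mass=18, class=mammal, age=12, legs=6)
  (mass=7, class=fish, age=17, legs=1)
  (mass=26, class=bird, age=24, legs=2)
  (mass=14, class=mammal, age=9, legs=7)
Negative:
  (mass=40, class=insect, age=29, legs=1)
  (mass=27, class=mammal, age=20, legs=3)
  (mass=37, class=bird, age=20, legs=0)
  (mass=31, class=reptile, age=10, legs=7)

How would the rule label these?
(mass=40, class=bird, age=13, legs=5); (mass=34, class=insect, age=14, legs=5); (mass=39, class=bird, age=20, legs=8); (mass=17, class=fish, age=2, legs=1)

Negative, Negative, Negative, Positive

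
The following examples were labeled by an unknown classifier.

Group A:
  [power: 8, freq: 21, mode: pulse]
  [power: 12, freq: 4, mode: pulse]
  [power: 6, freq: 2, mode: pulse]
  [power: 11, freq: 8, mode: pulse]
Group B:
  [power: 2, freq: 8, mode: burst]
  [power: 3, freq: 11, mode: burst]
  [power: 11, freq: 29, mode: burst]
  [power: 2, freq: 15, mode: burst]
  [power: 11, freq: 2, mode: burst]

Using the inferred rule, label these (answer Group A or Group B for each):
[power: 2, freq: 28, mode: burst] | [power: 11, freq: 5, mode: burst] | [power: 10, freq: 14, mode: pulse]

Group B, Group B, Group A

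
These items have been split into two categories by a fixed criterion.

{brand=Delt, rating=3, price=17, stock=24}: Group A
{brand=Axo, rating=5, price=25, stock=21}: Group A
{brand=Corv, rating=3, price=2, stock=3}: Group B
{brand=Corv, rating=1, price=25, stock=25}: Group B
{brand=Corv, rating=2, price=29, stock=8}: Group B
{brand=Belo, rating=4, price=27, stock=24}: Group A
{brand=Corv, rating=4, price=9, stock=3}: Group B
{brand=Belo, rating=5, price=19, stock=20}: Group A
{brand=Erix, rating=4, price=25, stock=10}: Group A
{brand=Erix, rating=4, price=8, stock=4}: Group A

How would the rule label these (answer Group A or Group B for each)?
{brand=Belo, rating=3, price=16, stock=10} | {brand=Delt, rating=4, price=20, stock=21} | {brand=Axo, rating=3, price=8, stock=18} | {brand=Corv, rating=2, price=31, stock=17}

Comparing the two groups points to one rule — brand is not Corv.
{brand=Belo, rating=3, price=16, stock=10}: Group A (brand is Belo).
{brand=Delt, rating=4, price=20, stock=21}: Group A (brand is Delt).
{brand=Axo, rating=3, price=8, stock=18}: Group A (brand is Axo).
{brand=Corv, rating=2, price=31, stock=17}: Group B (brand is Corv).

Group A, Group A, Group A, Group B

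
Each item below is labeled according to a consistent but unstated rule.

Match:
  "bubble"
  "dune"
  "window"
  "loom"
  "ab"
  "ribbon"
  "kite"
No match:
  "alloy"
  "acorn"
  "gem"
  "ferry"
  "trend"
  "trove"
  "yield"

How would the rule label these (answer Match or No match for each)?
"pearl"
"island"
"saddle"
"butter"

The common property of the 'Match' items is: even length. No 'No match' item has it.

No match, Match, Match, Match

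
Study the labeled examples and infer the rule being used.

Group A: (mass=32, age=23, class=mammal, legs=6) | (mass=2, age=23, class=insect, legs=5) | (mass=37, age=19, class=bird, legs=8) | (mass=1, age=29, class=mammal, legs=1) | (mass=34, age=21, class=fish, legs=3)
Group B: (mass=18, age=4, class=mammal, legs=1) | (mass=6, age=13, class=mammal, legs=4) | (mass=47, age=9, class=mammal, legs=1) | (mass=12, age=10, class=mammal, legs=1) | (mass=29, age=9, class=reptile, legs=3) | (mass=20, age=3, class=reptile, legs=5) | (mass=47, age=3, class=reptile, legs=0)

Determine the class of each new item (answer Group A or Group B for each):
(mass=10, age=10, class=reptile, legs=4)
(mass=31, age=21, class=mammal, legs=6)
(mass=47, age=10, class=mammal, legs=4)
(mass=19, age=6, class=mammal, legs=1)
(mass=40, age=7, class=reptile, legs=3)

Rule: age ≥ 19. This holds for each 'Group A' example and fails for each 'Group B' one.

Group B, Group A, Group B, Group B, Group B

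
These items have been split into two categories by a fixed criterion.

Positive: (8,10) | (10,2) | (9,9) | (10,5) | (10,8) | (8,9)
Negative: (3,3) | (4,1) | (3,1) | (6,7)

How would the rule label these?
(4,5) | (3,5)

Negative, Negative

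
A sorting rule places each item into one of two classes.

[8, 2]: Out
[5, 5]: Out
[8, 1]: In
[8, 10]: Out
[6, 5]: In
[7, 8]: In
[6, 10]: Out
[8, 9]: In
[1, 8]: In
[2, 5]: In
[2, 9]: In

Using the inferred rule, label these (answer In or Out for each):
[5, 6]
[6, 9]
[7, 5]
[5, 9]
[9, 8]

In, In, Out, Out, In

Checking candidate rules against both groups, what survives is: sum is odd.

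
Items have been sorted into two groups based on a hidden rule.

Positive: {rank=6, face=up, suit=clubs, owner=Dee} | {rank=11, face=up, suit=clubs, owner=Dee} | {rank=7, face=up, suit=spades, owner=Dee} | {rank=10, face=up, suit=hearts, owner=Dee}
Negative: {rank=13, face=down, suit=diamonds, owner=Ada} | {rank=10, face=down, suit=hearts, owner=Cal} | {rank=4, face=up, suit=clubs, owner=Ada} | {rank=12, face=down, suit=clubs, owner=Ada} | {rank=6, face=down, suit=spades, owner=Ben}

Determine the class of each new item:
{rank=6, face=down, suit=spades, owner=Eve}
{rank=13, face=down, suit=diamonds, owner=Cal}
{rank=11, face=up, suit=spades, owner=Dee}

Negative, Negative, Positive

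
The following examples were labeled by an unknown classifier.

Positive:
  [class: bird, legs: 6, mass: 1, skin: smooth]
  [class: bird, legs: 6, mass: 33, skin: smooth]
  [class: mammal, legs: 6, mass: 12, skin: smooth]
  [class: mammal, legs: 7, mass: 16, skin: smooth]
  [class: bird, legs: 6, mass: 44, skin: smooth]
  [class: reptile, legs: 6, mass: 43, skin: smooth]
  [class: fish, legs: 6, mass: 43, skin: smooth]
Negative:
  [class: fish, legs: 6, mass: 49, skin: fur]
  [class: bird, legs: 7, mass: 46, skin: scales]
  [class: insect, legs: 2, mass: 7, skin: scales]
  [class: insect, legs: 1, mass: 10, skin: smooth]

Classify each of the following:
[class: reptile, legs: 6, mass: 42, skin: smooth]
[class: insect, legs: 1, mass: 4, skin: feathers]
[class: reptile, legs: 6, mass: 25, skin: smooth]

Positive, Negative, Positive

One predicate separates the groups cleanly: skin is smooth AND legs ≥ 2.
[class: reptile, legs: 6, mass: 42, skin: smooth]: skin is smooth, legs = 6, meets the rule → Positive. [class: insect, legs: 1, mass: 4, skin: feathers]: skin is feathers, legs = 1, does not satisfy this → Negative. [class: reptile, legs: 6, mass: 25, skin: smooth]: skin is smooth, legs = 6, meets the rule → Positive.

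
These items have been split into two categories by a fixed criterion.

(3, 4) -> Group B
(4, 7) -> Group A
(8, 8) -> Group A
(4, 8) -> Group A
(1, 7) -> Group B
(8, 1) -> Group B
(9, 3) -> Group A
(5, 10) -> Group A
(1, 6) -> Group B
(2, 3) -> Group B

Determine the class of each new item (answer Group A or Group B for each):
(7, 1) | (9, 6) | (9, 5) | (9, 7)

Group B, Group A, Group A, Group A

All 'Group A' examples share one property — sum ≥ 11 — and every 'Group B' example lacks it.
(7, 1): 7+1 = 8, lacks this property → Group B. (9, 6): 9+6 = 15, has this property → Group A. (9, 5): 9+5 = 14, has this property → Group A. (9, 7): 9+7 = 16, has this property → Group A.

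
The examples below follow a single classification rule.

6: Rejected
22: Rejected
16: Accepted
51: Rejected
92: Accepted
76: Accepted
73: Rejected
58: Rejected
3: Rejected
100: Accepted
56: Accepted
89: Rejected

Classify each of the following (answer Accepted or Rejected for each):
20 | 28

Every 'Accepted' example satisfies: multiple of 4. None of the 'Rejected' examples do.
20: 20 = 4·5, qualifies → Accepted.
28: 28 = 4·7, qualifies → Accepted.

Accepted, Accepted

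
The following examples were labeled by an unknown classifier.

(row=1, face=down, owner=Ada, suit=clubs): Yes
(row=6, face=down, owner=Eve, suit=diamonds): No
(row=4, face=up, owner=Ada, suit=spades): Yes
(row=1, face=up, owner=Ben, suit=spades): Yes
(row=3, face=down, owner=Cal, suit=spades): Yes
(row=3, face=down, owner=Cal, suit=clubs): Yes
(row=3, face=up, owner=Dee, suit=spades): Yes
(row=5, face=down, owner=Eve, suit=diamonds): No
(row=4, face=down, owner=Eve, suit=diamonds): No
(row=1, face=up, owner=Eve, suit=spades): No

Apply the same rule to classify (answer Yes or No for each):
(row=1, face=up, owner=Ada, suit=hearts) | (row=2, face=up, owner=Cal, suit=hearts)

Yes, Yes

The classifier is using: owner is not Eve.
(row=1, face=up, owner=Ada, suit=hearts): Yes (owner is Ada).
(row=2, face=up, owner=Cal, suit=hearts): Yes (owner is Cal).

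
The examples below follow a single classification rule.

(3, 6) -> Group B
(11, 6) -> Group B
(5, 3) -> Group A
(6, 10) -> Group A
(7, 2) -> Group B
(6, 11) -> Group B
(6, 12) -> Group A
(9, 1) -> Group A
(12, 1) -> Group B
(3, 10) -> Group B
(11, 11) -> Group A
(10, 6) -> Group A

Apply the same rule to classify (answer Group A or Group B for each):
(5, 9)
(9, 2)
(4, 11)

'Group A' ⟺ sum is even.

Group A, Group B, Group B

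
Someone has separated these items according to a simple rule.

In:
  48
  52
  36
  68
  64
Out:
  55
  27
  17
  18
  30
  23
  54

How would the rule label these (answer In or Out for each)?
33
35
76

Out, Out, In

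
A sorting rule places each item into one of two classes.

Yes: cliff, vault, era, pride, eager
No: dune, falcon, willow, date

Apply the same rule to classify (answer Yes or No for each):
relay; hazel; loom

'Yes' ⟺ odd length.

Yes, Yes, No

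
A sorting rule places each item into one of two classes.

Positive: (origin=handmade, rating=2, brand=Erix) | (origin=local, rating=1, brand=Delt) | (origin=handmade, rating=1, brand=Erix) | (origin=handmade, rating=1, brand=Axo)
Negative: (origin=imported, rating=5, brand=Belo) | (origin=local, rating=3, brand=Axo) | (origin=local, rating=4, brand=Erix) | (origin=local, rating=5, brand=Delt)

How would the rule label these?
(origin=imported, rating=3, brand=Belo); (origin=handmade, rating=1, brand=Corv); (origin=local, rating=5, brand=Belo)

Negative, Positive, Negative

The distinguishing property — rating ≤ 2 — holds for all the 'Positive' cases and none of the 'Negative' cases.
(origin=imported, rating=3, brand=Belo) — rating = 3, hence Negative. (origin=handmade, rating=1, brand=Corv) — rating = 1, hence Positive. (origin=local, rating=5, brand=Belo) — rating = 5, hence Negative.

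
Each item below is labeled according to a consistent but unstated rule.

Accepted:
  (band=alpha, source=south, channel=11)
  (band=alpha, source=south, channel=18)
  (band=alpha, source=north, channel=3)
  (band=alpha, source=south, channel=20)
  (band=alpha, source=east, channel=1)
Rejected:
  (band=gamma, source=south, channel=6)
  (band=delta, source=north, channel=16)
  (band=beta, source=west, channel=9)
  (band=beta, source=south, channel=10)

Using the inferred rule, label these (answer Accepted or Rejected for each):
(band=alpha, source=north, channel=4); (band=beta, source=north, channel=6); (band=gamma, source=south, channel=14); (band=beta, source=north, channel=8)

Accepted, Rejected, Rejected, Rejected

The simplest hypothesis consistent with all the labels is: band is alpha.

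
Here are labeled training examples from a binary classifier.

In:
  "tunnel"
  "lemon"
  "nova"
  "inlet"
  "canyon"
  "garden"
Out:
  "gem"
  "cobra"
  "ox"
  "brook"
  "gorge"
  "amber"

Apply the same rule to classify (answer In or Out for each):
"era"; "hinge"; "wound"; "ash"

Out, In, In, Out

The pattern is that an item is 'In' exactly when: contains 'n'.
"era": no 'n', does not fit → Out.
"hinge": has 'n', passes → In.
"wound": has 'n', passes → In.
"ash": no 'n', does not fit → Out.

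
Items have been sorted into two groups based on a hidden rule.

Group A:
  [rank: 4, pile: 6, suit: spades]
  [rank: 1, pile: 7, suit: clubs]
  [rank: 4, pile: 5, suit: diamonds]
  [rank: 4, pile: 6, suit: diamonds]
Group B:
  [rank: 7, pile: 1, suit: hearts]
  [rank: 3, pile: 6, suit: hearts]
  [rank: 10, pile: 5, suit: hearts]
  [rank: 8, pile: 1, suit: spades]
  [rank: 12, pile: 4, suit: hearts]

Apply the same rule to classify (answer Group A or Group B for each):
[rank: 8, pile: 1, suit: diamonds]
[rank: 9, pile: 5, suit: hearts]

Group B, Group B

The classifier is using: suit is clubs OR rank = 4.
[rank: 8, pile: 1, suit: diamonds]: suit is diamonds, rank = 8, doesn't qualify → Group B. [rank: 9, pile: 5, suit: hearts]: suit is hearts, rank = 9, doesn't qualify → Group B.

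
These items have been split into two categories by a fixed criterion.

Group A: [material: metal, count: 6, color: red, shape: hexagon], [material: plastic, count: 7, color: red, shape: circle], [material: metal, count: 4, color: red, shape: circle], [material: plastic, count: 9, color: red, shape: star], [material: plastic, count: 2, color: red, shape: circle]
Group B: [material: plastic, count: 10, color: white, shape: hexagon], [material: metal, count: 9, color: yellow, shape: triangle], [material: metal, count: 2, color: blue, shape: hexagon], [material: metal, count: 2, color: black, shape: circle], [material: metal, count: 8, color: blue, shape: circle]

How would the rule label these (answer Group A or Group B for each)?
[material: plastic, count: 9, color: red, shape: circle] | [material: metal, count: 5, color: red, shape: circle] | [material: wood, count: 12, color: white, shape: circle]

Group A, Group A, Group B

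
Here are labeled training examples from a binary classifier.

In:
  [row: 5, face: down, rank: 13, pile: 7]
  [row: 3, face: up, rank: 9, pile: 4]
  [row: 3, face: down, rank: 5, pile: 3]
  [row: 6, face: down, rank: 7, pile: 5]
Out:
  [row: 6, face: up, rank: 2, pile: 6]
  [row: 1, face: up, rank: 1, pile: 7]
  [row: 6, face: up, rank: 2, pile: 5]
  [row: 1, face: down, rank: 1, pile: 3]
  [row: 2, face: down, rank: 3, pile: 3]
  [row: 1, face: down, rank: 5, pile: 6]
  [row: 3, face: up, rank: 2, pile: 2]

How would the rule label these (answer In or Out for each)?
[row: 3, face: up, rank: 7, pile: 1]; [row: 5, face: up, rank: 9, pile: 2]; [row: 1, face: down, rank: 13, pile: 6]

A rule that fits every label: row ≥ 2 AND rank ≥ 5 — true of each 'In' example, false of each 'Out' one.
[row: 3, face: up, rank: 7, pile: 1] → row = 3, rank = 7 → In.
[row: 5, face: up, rank: 9, pile: 2] → row = 5, rank = 9 → In.
[row: 1, face: down, rank: 13, pile: 6] → row = 1, rank = 13 → Out.

In, In, Out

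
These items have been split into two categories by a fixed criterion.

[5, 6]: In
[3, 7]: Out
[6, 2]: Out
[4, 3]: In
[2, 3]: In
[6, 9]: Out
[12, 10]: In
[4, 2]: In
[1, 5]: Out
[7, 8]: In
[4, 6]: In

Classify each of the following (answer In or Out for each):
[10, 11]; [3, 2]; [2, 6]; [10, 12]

In, In, Out, In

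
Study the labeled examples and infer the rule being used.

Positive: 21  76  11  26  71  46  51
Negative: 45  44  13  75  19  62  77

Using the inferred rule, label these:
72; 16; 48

Negative, Positive, Negative

'Positive' ⟺ ≡ 1 (mod 5).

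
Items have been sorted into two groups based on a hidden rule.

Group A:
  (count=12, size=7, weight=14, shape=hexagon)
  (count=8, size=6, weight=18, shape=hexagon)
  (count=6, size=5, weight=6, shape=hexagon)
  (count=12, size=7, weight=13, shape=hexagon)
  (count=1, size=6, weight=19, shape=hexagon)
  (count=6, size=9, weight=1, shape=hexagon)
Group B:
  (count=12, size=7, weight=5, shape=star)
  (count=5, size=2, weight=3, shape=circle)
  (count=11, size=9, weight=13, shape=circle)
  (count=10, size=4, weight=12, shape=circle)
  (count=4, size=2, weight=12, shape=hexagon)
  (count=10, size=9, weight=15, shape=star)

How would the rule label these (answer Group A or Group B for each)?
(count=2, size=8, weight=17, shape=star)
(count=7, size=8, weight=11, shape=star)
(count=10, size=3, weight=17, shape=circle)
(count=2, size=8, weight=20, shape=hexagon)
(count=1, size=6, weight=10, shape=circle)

The classifier is using: shape is hexagon AND size ≥ 4.

Group B, Group B, Group B, Group A, Group B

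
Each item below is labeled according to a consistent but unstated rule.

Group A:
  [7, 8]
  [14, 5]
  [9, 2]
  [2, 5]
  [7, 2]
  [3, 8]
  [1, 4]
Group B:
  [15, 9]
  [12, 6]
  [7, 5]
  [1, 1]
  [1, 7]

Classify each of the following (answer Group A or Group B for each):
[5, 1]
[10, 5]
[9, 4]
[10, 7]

Group B, Group A, Group A, Group A

The common property of the 'Group A' items is: sum is odd. No 'Group B' item has it.
[5, 1] — 5+1 = 6, hence Group B. [10, 5] — 10+5 = 15, hence Group A. [9, 4] — 9+4 = 13, hence Group A. [10, 7] — 10+7 = 17, hence Group A.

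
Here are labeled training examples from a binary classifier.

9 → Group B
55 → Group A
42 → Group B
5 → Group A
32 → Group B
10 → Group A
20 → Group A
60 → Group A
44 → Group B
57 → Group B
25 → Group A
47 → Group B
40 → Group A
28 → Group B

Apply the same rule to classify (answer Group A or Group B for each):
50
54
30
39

Group A, Group B, Group A, Group B

A rule that fits every label: multiple of 5 — true of each 'Group A' example, false of each 'Group B' one.
50: 50 = 5·10 — matches, so Group A. 54: 54 = 5·10 + 4 — doesn't qualify, so Group B. 30: 30 = 5·6 — matches, so Group A. 39: 39 = 5·7 + 4 — doesn't qualify, so Group B.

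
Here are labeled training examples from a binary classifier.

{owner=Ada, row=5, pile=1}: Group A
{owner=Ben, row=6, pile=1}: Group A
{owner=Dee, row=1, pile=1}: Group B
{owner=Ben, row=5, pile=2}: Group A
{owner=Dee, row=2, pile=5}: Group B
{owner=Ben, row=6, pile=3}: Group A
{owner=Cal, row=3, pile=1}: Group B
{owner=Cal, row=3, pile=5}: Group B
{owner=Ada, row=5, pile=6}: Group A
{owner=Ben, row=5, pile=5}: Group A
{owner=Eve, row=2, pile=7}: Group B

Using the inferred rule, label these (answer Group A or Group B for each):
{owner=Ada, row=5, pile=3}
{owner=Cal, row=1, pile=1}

Group A, Group B

The distinguishing property — row ≥ 5 — holds for all the 'Group A' cases and none of the 'Group B' cases.
Group A: {owner=Ada, row=5, pile=3}, since row = 5.
Group B: {owner=Cal, row=1, pile=1}, since row = 1.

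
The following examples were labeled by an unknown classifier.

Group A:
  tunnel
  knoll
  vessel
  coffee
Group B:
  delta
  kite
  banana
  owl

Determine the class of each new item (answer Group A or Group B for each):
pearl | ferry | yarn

Group B, Group A, Group B

Checking candidate rules against both groups, what survives is: has a double letter.
pearl: no doubled letter — fails the rule, so Group B. ferry: 'rr' doubled — matches, so Group A. yarn: no doubled letter — fails the rule, so Group B.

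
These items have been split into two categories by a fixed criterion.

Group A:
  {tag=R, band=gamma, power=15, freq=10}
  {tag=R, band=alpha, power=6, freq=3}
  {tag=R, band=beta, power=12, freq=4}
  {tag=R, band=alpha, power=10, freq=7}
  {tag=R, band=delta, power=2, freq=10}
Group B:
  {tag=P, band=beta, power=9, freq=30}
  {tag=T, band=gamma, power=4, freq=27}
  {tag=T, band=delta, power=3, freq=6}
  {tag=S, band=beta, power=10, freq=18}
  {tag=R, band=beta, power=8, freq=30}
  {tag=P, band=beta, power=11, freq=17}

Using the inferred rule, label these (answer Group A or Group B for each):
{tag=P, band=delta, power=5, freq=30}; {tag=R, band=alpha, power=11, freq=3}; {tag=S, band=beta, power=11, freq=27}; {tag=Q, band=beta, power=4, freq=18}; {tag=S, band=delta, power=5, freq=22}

Group B, Group A, Group B, Group B, Group B

The classifier is using: tag is R AND freq ≤ 10.
{tag=P, band=delta, power=5, freq=30}: tag is P, freq = 30 — fails the rule, so Group B.
{tag=R, band=alpha, power=11, freq=3}: tag is R, freq = 3 — checks out, so Group A.
{tag=S, band=beta, power=11, freq=27}: tag is S, freq = 27 — fails the rule, so Group B.
{tag=Q, band=beta, power=4, freq=18}: tag is Q, freq = 18 — fails the rule, so Group B.
{tag=S, band=delta, power=5, freq=22}: tag is S, freq = 22 — fails the rule, so Group B.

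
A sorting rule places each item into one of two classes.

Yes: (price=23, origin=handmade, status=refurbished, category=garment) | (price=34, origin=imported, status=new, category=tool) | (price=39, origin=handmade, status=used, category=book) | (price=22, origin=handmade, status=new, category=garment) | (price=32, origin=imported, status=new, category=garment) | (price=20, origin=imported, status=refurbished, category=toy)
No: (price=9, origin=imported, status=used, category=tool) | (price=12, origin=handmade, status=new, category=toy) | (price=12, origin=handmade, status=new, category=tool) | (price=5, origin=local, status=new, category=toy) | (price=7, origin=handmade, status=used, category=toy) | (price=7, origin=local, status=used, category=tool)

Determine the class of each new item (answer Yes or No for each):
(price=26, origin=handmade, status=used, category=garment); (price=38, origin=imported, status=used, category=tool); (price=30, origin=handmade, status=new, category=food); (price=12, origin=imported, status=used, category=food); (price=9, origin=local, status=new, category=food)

Yes, Yes, Yes, No, No

All 'Yes' examples share one property — price ≥ 20 — and every 'No' example lacks it.
(price=26, origin=handmade, status=used, category=garment): Yes (price = 26). (price=38, origin=imported, status=used, category=tool): Yes (price = 38). (price=30, origin=handmade, status=new, category=food): Yes (price = 30). (price=12, origin=imported, status=used, category=food): No (price = 12). (price=9, origin=local, status=new, category=food): No (price = 9).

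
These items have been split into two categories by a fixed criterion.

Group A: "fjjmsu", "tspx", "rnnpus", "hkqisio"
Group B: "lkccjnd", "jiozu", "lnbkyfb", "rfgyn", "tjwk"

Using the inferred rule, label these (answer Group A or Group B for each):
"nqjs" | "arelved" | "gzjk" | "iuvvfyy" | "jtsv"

Rule: contains 's'. This holds for each 'Group A' example and fails for each 'Group B' one.

Group A, Group B, Group B, Group B, Group A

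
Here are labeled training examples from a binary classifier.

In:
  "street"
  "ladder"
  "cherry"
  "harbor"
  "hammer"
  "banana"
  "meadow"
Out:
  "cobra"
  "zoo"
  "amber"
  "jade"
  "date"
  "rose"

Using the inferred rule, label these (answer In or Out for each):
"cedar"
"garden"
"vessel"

Out, In, In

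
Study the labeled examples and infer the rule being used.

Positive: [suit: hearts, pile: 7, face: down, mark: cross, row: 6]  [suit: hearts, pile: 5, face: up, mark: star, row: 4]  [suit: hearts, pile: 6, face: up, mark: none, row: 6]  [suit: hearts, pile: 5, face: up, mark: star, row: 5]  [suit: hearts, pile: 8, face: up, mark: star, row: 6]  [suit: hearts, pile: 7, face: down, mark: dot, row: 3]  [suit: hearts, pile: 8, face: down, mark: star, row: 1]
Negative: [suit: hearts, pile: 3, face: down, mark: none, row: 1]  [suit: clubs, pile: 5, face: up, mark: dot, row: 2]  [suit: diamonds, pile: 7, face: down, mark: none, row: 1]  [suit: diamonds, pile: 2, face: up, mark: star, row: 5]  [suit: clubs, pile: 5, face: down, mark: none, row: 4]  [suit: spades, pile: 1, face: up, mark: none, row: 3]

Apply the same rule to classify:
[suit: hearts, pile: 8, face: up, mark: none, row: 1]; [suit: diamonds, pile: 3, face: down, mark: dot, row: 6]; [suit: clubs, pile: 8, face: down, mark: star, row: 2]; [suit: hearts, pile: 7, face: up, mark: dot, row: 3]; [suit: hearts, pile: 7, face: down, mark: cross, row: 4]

Positive, Negative, Negative, Positive, Positive

The distinguishing property — suit is hearts AND pile ≥ 5 — holds for all the 'Positive' cases and none of the 'Negative' cases.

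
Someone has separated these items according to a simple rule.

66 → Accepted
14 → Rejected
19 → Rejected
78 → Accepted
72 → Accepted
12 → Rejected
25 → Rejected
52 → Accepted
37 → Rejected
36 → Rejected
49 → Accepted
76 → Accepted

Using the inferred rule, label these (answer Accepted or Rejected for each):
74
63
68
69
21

Accepted, Accepted, Accepted, Accepted, Rejected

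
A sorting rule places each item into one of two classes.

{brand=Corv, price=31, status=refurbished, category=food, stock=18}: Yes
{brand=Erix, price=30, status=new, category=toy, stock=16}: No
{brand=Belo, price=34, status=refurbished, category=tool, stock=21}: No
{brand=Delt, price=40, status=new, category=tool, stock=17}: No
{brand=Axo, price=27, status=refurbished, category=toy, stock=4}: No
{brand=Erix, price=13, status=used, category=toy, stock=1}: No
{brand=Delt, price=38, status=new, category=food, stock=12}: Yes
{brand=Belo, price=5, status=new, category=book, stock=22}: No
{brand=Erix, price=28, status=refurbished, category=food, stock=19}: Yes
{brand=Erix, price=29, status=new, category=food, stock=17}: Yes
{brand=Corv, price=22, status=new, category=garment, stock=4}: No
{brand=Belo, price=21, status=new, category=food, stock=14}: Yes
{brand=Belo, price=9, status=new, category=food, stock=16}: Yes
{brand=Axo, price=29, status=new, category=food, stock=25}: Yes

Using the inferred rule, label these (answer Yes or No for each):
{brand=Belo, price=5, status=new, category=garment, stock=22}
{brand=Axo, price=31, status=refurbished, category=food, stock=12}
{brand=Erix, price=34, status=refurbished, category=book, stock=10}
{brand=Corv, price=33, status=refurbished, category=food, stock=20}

No, Yes, No, Yes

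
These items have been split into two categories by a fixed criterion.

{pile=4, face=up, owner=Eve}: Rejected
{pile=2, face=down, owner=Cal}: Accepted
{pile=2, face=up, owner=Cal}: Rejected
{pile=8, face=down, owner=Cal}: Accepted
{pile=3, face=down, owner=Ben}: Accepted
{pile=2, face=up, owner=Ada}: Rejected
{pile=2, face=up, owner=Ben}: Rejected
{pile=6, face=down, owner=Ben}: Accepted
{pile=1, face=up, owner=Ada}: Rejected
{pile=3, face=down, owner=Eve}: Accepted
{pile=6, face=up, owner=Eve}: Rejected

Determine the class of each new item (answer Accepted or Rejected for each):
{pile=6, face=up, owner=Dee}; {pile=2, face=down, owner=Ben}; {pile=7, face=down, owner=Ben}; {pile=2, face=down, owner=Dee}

Checking candidate rules against both groups, what survives is: face is down.
{pile=6, face=up, owner=Dee}: Rejected (face is up).
{pile=2, face=down, owner=Ben}: Accepted (face is down).
{pile=7, face=down, owner=Ben}: Accepted (face is down).
{pile=2, face=down, owner=Dee}: Accepted (face is down).

Rejected, Accepted, Accepted, Accepted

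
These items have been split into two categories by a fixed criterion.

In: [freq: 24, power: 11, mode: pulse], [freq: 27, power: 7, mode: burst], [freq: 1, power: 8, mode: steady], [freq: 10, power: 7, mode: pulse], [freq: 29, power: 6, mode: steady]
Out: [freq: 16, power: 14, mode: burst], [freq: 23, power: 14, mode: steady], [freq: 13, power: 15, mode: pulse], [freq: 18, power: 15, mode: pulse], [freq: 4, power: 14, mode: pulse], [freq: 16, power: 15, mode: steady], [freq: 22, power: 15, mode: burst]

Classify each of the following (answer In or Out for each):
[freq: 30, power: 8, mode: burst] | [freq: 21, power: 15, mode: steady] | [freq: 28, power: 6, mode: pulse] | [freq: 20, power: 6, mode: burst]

In, Out, In, In

'In' ⟺ power ≤ 11.
[freq: 30, power: 8, mode: burst] → power = 8 → In. [freq: 21, power: 15, mode: steady] → power = 15 → Out. [freq: 28, power: 6, mode: pulse] → power = 6 → In. [freq: 20, power: 6, mode: burst] → power = 6 → In.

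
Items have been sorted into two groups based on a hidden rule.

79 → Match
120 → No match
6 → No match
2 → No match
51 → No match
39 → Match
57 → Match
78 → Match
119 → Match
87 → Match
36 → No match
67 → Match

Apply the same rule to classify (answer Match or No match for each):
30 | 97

All 'Match' examples share one property — digit sum ≥ 10 — and every 'No match' example lacks it.
30: No match (digit sum 3+0 = 3).
97: Match (digit sum 9+7 = 16).

No match, Match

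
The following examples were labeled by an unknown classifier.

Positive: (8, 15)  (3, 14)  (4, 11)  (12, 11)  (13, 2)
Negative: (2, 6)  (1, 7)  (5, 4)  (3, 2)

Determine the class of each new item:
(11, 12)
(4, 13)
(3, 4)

Positive, Positive, Negative

The rule appears to be: sum ≥ 15.
(11, 12) — 11+12 = 23, hence Positive.
(4, 13) — 4+13 = 17, hence Positive.
(3, 4) — 3+4 = 7, hence Negative.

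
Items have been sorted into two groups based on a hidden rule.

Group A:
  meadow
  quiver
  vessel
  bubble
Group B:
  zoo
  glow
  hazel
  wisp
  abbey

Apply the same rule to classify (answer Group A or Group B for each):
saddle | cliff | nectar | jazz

Group A, Group B, Group A, Group B

The classifier is using: length 6.
saddle — length 6, hence Group A.
cliff — length 5, hence Group B.
nectar — length 6, hence Group A.
jazz — length 4, hence Group B.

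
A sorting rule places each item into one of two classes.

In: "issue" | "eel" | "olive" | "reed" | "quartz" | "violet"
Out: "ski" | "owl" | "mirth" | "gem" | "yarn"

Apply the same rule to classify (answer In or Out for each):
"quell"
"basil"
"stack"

In, In, Out

'In' ⟺ has ≥ 2 vowels.
"quell": In (2 vowels). "basil": In (2 vowels). "stack": Out (1 vowel).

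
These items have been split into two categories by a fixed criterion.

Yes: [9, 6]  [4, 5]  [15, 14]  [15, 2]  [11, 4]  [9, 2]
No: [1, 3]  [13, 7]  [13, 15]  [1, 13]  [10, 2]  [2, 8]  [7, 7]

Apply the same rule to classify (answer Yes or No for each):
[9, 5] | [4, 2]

Comparing the two groups points to one rule — sum is odd.

No, No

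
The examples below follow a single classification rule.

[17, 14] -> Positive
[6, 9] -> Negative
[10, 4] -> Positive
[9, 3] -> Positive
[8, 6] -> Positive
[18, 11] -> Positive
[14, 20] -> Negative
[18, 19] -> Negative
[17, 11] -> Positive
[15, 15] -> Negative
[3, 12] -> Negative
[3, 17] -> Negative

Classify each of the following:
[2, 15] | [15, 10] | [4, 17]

Negative, Positive, Negative

The rule appears to be: first > second.
Negative: [2, 15], since 2 < 15.
Positive: [15, 10], since 15 > 10.
Negative: [4, 17], since 4 < 17.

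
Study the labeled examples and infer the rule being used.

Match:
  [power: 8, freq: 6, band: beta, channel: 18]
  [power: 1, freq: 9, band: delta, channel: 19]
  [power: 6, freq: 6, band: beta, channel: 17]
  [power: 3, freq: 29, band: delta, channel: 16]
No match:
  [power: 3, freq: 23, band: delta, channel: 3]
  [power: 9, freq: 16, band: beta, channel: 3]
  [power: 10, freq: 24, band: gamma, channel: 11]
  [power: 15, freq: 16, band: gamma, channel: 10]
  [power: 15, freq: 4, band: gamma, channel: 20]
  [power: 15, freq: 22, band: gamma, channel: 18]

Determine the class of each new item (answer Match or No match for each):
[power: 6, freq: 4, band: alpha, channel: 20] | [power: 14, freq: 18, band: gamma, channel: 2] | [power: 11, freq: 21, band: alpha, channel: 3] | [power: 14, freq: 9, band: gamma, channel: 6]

The common property of the 'Match' items is: power ≤ 8 AND channel ≥ 10. No 'No match' item has it.
[power: 6, freq: 4, band: alpha, channel: 20]: power = 6, channel = 20 — passes, so Match. [power: 14, freq: 18, band: gamma, channel: 2]: power = 14, channel = 2 — fails this test, so No match. [power: 11, freq: 21, band: alpha, channel: 3]: power = 11, channel = 3 — fails this test, so No match. [power: 14, freq: 9, band: gamma, channel: 6]: power = 14, channel = 6 — fails this test, so No match.

Match, No match, No match, No match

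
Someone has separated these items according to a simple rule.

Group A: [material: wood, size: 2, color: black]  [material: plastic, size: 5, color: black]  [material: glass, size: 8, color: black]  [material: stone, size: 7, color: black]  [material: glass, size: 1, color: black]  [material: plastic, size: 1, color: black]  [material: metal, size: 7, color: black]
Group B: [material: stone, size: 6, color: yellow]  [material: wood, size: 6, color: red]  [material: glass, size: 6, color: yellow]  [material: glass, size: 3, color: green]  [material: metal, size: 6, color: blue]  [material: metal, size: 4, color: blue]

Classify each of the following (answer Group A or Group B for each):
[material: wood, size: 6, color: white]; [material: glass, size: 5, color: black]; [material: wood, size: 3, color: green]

The pattern is that an item is 'Group A' exactly when: color is black.
Group B: [material: wood, size: 6, color: white], since color is white. Group A: [material: glass, size: 5, color: black], since color is black. Group B: [material: wood, size: 3, color: green], since color is green.

Group B, Group A, Group B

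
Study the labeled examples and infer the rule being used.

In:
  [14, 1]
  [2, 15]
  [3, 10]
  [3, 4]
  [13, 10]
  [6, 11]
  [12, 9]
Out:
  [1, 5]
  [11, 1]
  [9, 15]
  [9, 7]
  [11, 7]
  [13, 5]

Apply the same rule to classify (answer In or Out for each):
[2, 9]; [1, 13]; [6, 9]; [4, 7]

In, Out, In, In

The distinguishing property — sum is odd — holds for all the 'In' cases and none of the 'Out' cases.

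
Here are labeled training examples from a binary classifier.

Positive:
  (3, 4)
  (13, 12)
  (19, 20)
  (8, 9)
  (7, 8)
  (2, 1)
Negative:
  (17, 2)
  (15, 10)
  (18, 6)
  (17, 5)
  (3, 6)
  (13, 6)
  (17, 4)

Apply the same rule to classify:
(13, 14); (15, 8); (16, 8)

Positive, Negative, Negative

A rule that fits every label: |first − second| ≤ 1 — true of each 'Positive' example, false of each 'Negative' one.
(13, 14): |13−14| = 1 — qualifies, so Positive.
(15, 8): |15−8| = 7 — doesn't match, so Negative.
(16, 8): |16−8| = 8 — doesn't match, so Negative.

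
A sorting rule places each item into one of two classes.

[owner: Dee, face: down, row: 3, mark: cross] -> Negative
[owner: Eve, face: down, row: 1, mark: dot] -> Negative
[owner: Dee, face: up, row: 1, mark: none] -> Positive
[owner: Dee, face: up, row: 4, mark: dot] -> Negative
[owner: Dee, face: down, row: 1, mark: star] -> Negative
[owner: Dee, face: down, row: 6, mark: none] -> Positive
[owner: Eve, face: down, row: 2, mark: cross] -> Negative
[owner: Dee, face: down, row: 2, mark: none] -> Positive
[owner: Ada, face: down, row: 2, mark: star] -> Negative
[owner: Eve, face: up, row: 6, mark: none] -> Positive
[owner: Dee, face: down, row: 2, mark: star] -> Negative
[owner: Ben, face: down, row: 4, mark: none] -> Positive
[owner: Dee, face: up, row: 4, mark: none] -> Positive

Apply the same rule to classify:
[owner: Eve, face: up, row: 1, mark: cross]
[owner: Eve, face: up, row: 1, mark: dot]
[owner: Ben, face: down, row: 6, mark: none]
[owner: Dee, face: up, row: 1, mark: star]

Negative, Negative, Positive, Negative

The rule appears to be: mark is none.
[owner: Eve, face: up, row: 1, mark: cross] → mark is cross → Negative.
[owner: Eve, face: up, row: 1, mark: dot] → mark is dot → Negative.
[owner: Ben, face: down, row: 6, mark: none] → mark is none → Positive.
[owner: Dee, face: up, row: 1, mark: star] → mark is star → Negative.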